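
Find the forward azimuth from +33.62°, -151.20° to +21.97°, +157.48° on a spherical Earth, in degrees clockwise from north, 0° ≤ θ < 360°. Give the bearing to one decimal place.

Δλ = 157.48 − -151.20 = 308.68°; wrapped into (−180°, 180°]: -51.32°.
θ = atan2( sin Δλ · cos φ₂ , cos φ₁ · sin φ₂ − sin φ₁ · cos φ₂ · cos Δλ )
  = atan2(-0.72396, -0.00936) = -90.741° → normalised to [0°, 360°): 269.259°.

269.3°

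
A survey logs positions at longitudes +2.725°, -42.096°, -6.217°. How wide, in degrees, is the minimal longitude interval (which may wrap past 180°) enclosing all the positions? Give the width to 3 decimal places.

Sort the longitudes: -42.096°, -6.217°, +2.725°.
Eastward gaps between consecutive values (wrapping around): 35.879°, 8.942°, 315.179°.
Largest gap = 315.179° ⇒ minimal covering band is its complement: 360° − 315.179° = 44.821°.
Band runs from -42.096° eastward to +2.725°.

44.821°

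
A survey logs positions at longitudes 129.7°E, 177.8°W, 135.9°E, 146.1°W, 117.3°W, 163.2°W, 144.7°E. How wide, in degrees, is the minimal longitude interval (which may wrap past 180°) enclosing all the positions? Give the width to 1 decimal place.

Sort the longitudes: -177.8°, -163.2°, -146.1°, -117.3°, +129.7°, +135.9°, +144.7°.
Eastward gaps between consecutive values (wrapping around): 14.6°, 17.1°, 28.8°, 247.0°, 6.2°, 8.8°, 37.5°.
Largest gap = 247.0° ⇒ minimal covering band is its complement: 360° − 247.0° = 113.0°.
Band runs from +129.7° eastward to -117.3°, crossing the antimeridian.

113.0°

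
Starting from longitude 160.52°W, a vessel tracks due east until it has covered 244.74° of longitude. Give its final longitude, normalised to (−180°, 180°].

Start at -160.52°; shift +244.74° → +84.22°.
+84.22° already lies in (−180°, 180°].

84.22°E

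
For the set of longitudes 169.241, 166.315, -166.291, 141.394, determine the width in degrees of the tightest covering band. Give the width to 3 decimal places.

Sort the longitudes: -166.291°, +141.394°, +166.315°, +169.241°.
Eastward gaps between consecutive values (wrapping around): 307.685°, 24.921°, 2.926°, 24.468°.
Largest gap = 307.685° ⇒ minimal covering band is its complement: 360° − 307.685° = 52.315°.
Band runs from +141.394° eastward to -166.291°, crossing the antimeridian.

52.315°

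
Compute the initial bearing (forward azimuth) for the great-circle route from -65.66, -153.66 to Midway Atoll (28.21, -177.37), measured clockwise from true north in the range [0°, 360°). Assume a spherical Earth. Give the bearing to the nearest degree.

Δλ = -177.37 − -153.66 = -23.71°.
θ = atan2( sin Δλ · cos φ₂ , cos φ₁ · sin φ₂ − sin φ₁ · cos φ₂ · cos Δλ )
  = atan2(-0.35435, 0.92995) = -20.859° → normalised to [0°, 360°): 339.141°.

339°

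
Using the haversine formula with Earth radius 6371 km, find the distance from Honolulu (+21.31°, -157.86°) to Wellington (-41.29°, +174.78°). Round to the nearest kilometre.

7511 km

Δλ = 174.78 − -157.86 = 332.64°; wrapped into (−180°, 180°]: -27.36°.
Δφ = -41.29 − 21.31 = -62.60°.
a = sin²(Δφ/2) + cos φ₁ · cos φ₂ · sin²(Δλ/2) = 0.309053.
c = 2·atan2(√a, √(1−a)) = 1.17895 rad → d = 6371·c ≈ 7511.10 km.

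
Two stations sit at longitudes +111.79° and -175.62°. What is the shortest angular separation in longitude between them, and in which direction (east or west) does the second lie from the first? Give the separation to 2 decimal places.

Raw difference: -175.62 − 111.79 = -287.41°.
Normalise into (−180°, 180°]: -287.41° + 360° = 72.59°.
Positive ⇒ the second point lies to the east; separation 72.59°.

72.59° east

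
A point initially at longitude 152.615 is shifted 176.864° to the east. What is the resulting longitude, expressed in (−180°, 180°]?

Start at +152.615°; shift +176.864° → +329.479°.
+329.479° lies outside (−180°, 180°]; subtract 360° → -30.521°.

-30.521°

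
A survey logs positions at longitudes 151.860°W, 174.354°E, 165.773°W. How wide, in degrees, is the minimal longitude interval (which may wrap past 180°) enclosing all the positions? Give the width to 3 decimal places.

33.786°

Sort the longitudes: -165.773°, -151.860°, +174.354°.
Eastward gaps between consecutive values (wrapping around): 13.913°, 326.214°, 19.873°.
Largest gap = 326.214° ⇒ minimal covering band is its complement: 360° − 326.214° = 33.786°.
Band runs from +174.354° eastward to -151.860°, crossing the antimeridian.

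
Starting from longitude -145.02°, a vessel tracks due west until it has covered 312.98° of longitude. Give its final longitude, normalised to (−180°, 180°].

Start at -145.02°; shift −312.98° → -458.00°.
-458.00° lies outside (−180°, 180°]; add 360° → -98.00°.

-98.00°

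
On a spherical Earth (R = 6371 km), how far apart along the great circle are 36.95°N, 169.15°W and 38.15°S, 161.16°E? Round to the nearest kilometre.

8889 km

Δλ = 161.16 − -169.15 = 330.31°; wrapped into (−180°, 180°]: -29.69°.
Δφ = -38.15 − 36.95 = -75.10°.
a = sin²(Δφ/2) + cos φ₁ · cos φ₂ · sin²(Δλ/2) = 0.412686.
c = 2·atan2(√a, √(1−a)) = 1.39527 rad → d = 6371·c ≈ 8889.26 km.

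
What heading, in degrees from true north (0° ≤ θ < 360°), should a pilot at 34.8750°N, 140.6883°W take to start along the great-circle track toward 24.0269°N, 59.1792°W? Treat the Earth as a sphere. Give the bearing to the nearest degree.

74°

Δλ = -59.1792 − -140.6883 = 81.5091°.
θ = atan2( sin Δλ · cos φ₂ , cos φ₁ · sin φ₂ − sin φ₁ · cos φ₂ · cos Δλ )
  = atan2(0.90334, 0.25693) = 74.123° → normalised to [0°, 360°): 74.123°.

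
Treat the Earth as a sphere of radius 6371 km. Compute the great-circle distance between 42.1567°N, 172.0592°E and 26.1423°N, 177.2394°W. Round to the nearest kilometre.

2031 km

Δλ = -177.2394 − 172.0592 = -349.2986°; wrapped into (−180°, 180°]: 10.7014°.
Δφ = 26.1423 − 42.1567 = -16.0144°.
a = sin²(Δφ/2) + cos φ₁ · cos φ₂ · sin²(Δλ/2) = 0.025191.
c = 2·atan2(√a, √(1−a)) = 0.31878 rad → d = 6371·c ≈ 2030.95 km.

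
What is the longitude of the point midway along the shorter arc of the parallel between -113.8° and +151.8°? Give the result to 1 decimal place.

Signed shortest Δλ from -113.8° to +151.8° is -94.4°.
Midpoint longitude = -113.8° + (-94.4°)/2 = -113.8° − 47.2° = -161.0°.
(The naïve average (-113.8 + +151.8)/2 = 19.0° is on the wrong side of the globe.)

-161.0°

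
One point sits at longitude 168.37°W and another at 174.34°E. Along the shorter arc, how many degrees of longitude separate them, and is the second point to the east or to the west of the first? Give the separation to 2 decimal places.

Raw difference: 174.34 − -168.37 = 342.71°.
Normalise into (−180°, 180°]: 342.71° − 360° = -17.29°.
Negative ⇒ the second point lies to the west; separation 17.29°.

17.29° west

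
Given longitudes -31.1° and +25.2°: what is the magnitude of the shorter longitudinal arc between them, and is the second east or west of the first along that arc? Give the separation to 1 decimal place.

56.3° east

Raw difference: 25.2 − -31.1 = 56.3°.
Normalise into (−180°, 180°]: 56.3° stays 56.3°.
Positive ⇒ the second point lies to the east; separation 56.3°.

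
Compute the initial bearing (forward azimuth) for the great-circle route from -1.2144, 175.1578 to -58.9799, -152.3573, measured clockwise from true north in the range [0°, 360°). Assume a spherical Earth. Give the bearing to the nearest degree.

Δλ = -152.3573 − 175.1578 = -327.5151°; wrapped into (−180°, 180°]: 32.4849°.
θ = atan2( sin Δλ · cos φ₂ , cos φ₁ · sin φ₂ − sin φ₁ · cos φ₂ · cos Δλ )
  = atan2(0.27678, -0.84758) = 161.916° → normalised to [0°, 360°): 161.916°.

162°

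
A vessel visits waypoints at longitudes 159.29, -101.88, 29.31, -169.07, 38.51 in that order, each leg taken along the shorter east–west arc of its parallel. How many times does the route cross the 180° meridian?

Leg 1: +159.29° → -101.88°, shortest Δλ = 98.83° (east) — crosses 180°.
Leg 2: -101.88° → +29.31°, shortest Δλ = 131.19° (east) — does not cross 180°.
Leg 3: +29.31° → -169.07°, shortest Δλ = 161.62° (east) — crosses 180°.
Leg 4: -169.07° → +38.51°, shortest Δλ = -152.42° (west) — crosses 180°.
Total crossings: 3.

3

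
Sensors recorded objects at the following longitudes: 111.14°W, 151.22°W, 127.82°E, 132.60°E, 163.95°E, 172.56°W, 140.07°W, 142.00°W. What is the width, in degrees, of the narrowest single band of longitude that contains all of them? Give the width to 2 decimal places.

121.04°

Sort the longitudes: -172.56°, -151.22°, -142.00°, -140.07°, -111.14°, +127.82°, +132.60°, +163.95°.
Eastward gaps between consecutive values (wrapping around): 21.34°, 9.22°, 1.93°, 28.93°, 238.96°, 4.78°, 31.35°, 23.49°.
Largest gap = 238.96° ⇒ minimal covering band is its complement: 360° − 238.96° = 121.04°.
Band runs from +127.82° eastward to -111.14°, crossing the antimeridian.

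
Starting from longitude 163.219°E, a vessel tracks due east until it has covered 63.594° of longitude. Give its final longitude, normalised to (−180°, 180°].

133.187°W

Start at +163.219°; shift +63.594° → +226.813°.
+226.813° lies outside (−180°, 180°]; subtract 360° → -133.187°.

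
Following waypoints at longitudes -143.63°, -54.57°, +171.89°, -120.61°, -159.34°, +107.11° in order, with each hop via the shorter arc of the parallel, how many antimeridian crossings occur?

Leg 1: -143.63° → -54.57°, shortest Δλ = 89.06° (east) — does not cross 180°.
Leg 2: -54.57° → +171.89°, shortest Δλ = -133.54° (west) — crosses 180°.
Leg 3: +171.89° → -120.61°, shortest Δλ = 67.5° (east) — crosses 180°.
Leg 4: -120.61° → -159.34°, shortest Δλ = -38.73° (west) — does not cross 180°.
Leg 5: -159.34° → +107.11°, shortest Δλ = -93.55° (west) — crosses 180°.
Total crossings: 3.

3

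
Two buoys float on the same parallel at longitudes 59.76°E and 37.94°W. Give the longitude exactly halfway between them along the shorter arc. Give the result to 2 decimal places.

10.91°E

Signed shortest Δλ from +59.76° to -37.94° is -97.70°.
Midpoint longitude = +59.76° + (-97.70°)/2 = +59.76° − 48.85° = +10.91°.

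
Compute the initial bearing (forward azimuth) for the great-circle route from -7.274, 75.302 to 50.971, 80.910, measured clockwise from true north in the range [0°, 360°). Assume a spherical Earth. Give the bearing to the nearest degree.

Δλ = 80.910 − 75.302 = 5.608°.
θ = atan2( sin Δλ · cos φ₂ , cos φ₁ · sin φ₂ − sin φ₁ · cos φ₂ · cos Δλ )
  = atan2(0.06154, 0.84992) = 4.141° → normalised to [0°, 360°): 4.141°.

4°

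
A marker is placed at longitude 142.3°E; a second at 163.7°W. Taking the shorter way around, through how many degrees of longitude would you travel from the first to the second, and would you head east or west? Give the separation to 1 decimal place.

54.0° east

Raw difference: -163.7 − 142.3 = -306.0°.
Normalise into (−180°, 180°]: -306.0° + 360° = 54.0°.
Positive ⇒ the second point lies to the east; separation 54.0°.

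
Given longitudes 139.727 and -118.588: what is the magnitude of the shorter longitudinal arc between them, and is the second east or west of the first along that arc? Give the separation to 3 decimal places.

Raw difference: -118.588 − 139.727 = -258.315°.
Normalise into (−180°, 180°]: -258.315° + 360° = 101.685°.
Positive ⇒ the second point lies to the east; separation 101.685°.

101.685° east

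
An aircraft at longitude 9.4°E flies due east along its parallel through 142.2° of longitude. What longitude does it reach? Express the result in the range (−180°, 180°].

151.6°E

Start at +9.4°; shift +142.2° → +151.6°.
+151.6° already lies in (−180°, 180°].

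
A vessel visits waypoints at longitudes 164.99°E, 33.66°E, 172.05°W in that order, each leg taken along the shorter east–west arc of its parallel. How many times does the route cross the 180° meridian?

1

Leg 1: +164.99° → +33.66°, shortest Δλ = -131.33° (west) — does not cross 180°.
Leg 2: +33.66° → -172.05°, shortest Δλ = 154.29° (east) — crosses 180°.
Total crossings: 1.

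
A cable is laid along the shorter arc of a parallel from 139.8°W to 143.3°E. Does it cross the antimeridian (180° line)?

Yes

Naïve |143.3 − -139.8| = 283.1° > 180°, so the shorter arc goes the other way round — across 180°.
Signed shortest Δλ = ((143.3 − -139.8 + 180) mod 360) − 180 = -76.9°.
Going west by 76.9° from -139.8° passes through 180° before reaching +143.3°.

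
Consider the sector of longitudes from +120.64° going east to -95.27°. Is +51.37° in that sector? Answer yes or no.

No

Band width going east from +120.64° to -95.27°: ((-95.27 − 120.64) mod 360) = 144.09°.
Offset of +51.37° east of the west edge: ((51.37 − 120.64) mod 360) = 290.73°.
290.73° > 144.09° ⇒ outside.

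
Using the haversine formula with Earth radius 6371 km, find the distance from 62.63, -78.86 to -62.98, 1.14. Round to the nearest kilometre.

Δλ = 1.14 − -78.86 = 80.00°.
Δφ = -62.98 − 62.63 = -125.61°.
a = sin²(Δφ/2) + cos φ₁ · cos φ₂ · sin²(Δλ/2) = 0.877428.
c = 2·atan2(√a, √(1−a)) = 2.42623 rad → d = 6371·c ≈ 15457.51 km.

15458 km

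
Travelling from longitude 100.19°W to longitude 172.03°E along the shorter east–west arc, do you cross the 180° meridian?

Yes

Naïve |172.03 − -100.19| = 272.22° > 180°, so the shorter arc goes the other way round — across 180°.
Signed shortest Δλ = ((172.03 − -100.19 + 180) mod 360) − 180 = -87.78°.
Going west by 87.78° from -100.19° passes through 180° before reaching +172.03°.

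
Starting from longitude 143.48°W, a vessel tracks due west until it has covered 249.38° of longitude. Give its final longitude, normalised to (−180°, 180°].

Start at -143.48°; shift −249.38° → -392.86°.
-392.86° lies outside (−180°, 180°]; add 360° → -32.86°.

32.86°W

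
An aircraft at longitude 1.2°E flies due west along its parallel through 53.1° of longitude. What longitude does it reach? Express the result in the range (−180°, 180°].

Start at +1.2°; shift −53.1° → -51.9°.
-51.9° already lies in (−180°, 180°].

51.9°W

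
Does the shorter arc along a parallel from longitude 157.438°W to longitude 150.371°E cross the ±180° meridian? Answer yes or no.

Yes

Naïve |150.371 − -157.438| = 307.809° > 180°, so the shorter arc goes the other way round — across 180°.
Signed shortest Δλ = ((150.371 − -157.438 + 180) mod 360) − 180 = -52.191°.
Going west by 52.191° from -157.438° passes through 180° before reaching +150.371°.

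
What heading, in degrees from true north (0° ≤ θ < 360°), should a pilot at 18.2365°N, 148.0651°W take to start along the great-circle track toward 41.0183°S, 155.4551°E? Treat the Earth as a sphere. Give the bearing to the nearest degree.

220°

Δλ = 155.4551 − -148.0651 = 303.5202°; wrapped into (−180°, 180°]: -56.4798°.
θ = atan2( sin Δλ · cos φ₂ , cos φ₁ · sin φ₂ − sin φ₁ · cos φ₂ · cos Δλ )
  = atan2(-0.62902, -0.75373) = -140.153° → normalised to [0°, 360°): 219.847°.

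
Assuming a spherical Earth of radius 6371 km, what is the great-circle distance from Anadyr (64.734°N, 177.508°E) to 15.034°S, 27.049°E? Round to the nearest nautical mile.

7588 nmi

Δλ = 27.049 − 177.508 = -150.459°.
Δφ = -15.034 − 64.734 = -79.768°.
a = sin²(Δφ/2) + cos φ₁ · cos φ₂ · sin²(Δλ/2) = 0.796602.
c = 2·atan2(√a, √(1−a)) = 2.20583 rad → d = 6371·c ≈ 14053.33 km ≈ 7588.19 nmi.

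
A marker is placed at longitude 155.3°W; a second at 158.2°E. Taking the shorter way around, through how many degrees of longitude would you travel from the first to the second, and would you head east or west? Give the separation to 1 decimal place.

46.5° west

Raw difference: 158.2 − -155.3 = 313.5°.
Normalise into (−180°, 180°]: 313.5° − 360° = -46.5°.
Negative ⇒ the second point lies to the west; separation 46.5°.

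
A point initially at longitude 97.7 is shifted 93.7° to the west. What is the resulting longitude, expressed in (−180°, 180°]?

+4.0°

Start at +97.7°; shift −93.7° → +4.0°.
+4.0° already lies in (−180°, 180°].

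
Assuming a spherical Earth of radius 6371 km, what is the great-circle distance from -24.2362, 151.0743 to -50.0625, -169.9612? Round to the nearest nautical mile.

Δλ = -169.9612 − 151.0743 = -321.0355°; wrapped into (−180°, 180°]: 38.9645°.
Δφ = -50.0625 − -24.2362 = -25.8263°.
a = sin²(Δφ/2) + cos φ₁ · cos φ₂ · sin²(Δλ/2) = 0.115053.
c = 2·atan2(√a, √(1−a)) = 0.69212 rad → d = 6371·c ≈ 4409.50 km ≈ 2380.94 nmi.

2381 nmi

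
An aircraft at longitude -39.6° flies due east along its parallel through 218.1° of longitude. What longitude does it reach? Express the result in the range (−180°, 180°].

+178.5°

Start at -39.6°; shift +218.1° → +178.5°.
+178.5° already lies in (−180°, 180°].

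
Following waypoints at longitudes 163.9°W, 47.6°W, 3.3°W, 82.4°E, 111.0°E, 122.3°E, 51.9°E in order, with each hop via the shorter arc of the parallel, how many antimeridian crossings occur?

Leg 1: -163.9° → -47.6°, shortest Δλ = 116.3° (east) — does not cross 180°.
Leg 2: -47.6° → -3.3°, shortest Δλ = 44.3° (east) — does not cross 180°.
Leg 3: -3.3° → +82.4°, shortest Δλ = 85.7° (east) — does not cross 180°.
Leg 4: +82.4° → +111.0°, shortest Δλ = 28.6° (east) — does not cross 180°.
Leg 5: +111.0° → +122.3°, shortest Δλ = 11.3° (east) — does not cross 180°.
Leg 6: +122.3° → +51.9°, shortest Δλ = -70.4° (west) — does not cross 180°.
Total crossings: 0.

0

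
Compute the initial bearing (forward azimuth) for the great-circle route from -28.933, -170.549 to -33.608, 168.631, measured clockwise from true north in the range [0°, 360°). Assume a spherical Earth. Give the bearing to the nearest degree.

Δλ = 168.631 − -170.549 = 339.180°; wrapped into (−180°, 180°]: -20.820°.
θ = atan2( sin Δλ · cos φ₂ , cos φ₁ · sin φ₂ − sin φ₁ · cos φ₂ · cos Δλ )
  = atan2(-0.29602, -0.10781) = -110.012° → normalised to [0°, 360°): 249.988°.

250°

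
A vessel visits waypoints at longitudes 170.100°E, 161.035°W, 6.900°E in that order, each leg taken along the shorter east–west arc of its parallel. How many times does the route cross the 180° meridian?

Leg 1: +170.100° → -161.035°, shortest Δλ = 28.865° (east) — crosses 180°.
Leg 2: -161.035° → +6.900°, shortest Δλ = 167.935° (east) — does not cross 180°.
Total crossings: 1.

1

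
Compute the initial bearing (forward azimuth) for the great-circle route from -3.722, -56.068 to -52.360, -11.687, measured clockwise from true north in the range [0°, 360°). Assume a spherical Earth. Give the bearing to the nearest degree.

Δλ = -11.687 − -56.068 = 44.381°.
θ = atan2( sin Δλ · cos φ₂ , cos φ₁ · sin φ₂ − sin φ₁ · cos φ₂ · cos Δλ )
  = atan2(0.42714, -0.76186) = 150.723° → normalised to [0°, 360°): 150.723°.

151°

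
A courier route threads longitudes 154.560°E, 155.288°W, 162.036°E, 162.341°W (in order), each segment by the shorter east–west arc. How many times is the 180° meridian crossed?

Leg 1: +154.560° → -155.288°, shortest Δλ = 50.152° (east) — crosses 180°.
Leg 2: -155.288° → +162.036°, shortest Δλ = -42.676° (west) — crosses 180°.
Leg 3: +162.036° → -162.341°, shortest Δλ = 35.623° (east) — crosses 180°.
Total crossings: 3.

3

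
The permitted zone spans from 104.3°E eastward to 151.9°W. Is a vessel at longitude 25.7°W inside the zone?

Band width going east from +104.3° to -151.9°: ((-151.9 − 104.3) mod 360) = 103.8°.
Offset of -25.7° east of the west edge: ((-25.7 − 104.3) mod 360) = 230.0°.
230.0° > 103.8° ⇒ outside.

No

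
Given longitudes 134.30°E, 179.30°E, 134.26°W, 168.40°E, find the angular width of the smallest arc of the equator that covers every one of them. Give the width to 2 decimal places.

Sort the longitudes: -134.26°, +134.30°, +168.40°, +179.30°.
Eastward gaps between consecutive values (wrapping around): 268.56°, 34.10°, 10.90°, 46.44°.
Largest gap = 268.56° ⇒ minimal covering band is its complement: 360° − 268.56° = 91.44°.
Band runs from +134.30° eastward to -134.26°, crossing the antimeridian.

91.44°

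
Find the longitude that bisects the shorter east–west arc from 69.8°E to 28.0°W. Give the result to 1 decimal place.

Signed shortest Δλ from +69.8° to -28.0° is -97.8°.
Midpoint longitude = +69.8° + (-97.8°)/2 = +69.8° − 48.9° = +20.9°.

20.9°E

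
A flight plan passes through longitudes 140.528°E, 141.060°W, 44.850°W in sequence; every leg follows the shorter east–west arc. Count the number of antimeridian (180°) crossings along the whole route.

Leg 1: +140.528° → -141.060°, shortest Δλ = 78.412° (east) — crosses 180°.
Leg 2: -141.060° → -44.850°, shortest Δλ = 96.21° (east) — does not cross 180°.
Total crossings: 1.

1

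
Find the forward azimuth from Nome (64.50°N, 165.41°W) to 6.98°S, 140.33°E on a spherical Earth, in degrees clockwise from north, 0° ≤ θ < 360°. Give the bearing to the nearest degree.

Δλ = 140.33 − -165.41 = 305.74°; wrapped into (−180°, 180°]: -54.26°.
θ = atan2( sin Δλ · cos φ₂ , cos φ₁ · sin φ₂ − sin φ₁ · cos φ₂ · cos Δλ )
  = atan2(-0.80566, -0.57562) = -125.545° → normalised to [0°, 360°): 234.455°.

234°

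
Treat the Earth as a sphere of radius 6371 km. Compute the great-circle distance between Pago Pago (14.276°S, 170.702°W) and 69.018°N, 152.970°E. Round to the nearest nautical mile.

Δλ = 152.970 − -170.702 = 323.672°; wrapped into (−180°, 180°]: -36.328°.
Δφ = 69.018 − -14.276 = 83.294°.
a = sin²(Δφ/2) + cos φ₁ · cos φ₂ · sin²(Δλ/2) = 0.475336.
c = 2·atan2(√a, √(1−a)) = 1.52145 rad → d = 6371·c ≈ 9693.15 km ≈ 5233.88 nmi.

5234 nmi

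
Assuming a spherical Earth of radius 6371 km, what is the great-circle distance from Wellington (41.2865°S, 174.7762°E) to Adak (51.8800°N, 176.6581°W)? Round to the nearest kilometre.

Δλ = -176.6581 − 174.7762 = -351.4343°; wrapped into (−180°, 180°]: 8.5657°.
Δφ = 51.8800 − -41.2865 = 93.1665°.
a = sin²(Δφ/2) + cos φ₁ · cos φ₂ · sin²(Δλ/2) = 0.530206.
c = 2·atan2(√a, √(1−a)) = 1.63124 rad → d = 6371·c ≈ 10392.66 km.

10393 km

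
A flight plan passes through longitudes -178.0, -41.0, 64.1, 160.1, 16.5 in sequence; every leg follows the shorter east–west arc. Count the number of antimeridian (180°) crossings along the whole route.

0

Leg 1: -178.0° → -41.0°, shortest Δλ = 137.0° (east) — does not cross 180°.
Leg 2: -41.0° → +64.1°, shortest Δλ = 105.1° (east) — does not cross 180°.
Leg 3: +64.1° → +160.1°, shortest Δλ = 96.0° (east) — does not cross 180°.
Leg 4: +160.1° → +16.5°, shortest Δλ = -143.6° (west) — does not cross 180°.
Total crossings: 0.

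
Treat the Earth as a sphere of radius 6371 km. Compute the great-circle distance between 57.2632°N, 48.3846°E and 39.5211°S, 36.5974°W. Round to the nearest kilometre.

Δλ = -36.5974 − 48.3846 = -84.9820°.
Δφ = -39.5211 − 57.2632 = -96.7843°.
a = sin²(Δφ/2) + cos φ₁ · cos φ₂ · sin²(Δλ/2) = 0.749399.
c = 2·atan2(√a, √(1−a)) = 2.09301 rad → d = 6371·c ≈ 13334.54 km.

13335 km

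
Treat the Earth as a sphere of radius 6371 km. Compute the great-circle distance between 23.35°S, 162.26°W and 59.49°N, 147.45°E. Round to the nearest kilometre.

10286 km

Δλ = 147.45 − -162.26 = 309.71°; wrapped into (−180°, 180°]: -50.29°.
Δφ = 59.49 − -23.35 = 82.84°.
a = sin²(Δφ/2) + cos φ₁ · cos φ₂ · sin²(Δλ/2) = 0.521835.
c = 2·atan2(√a, √(1−a)) = 1.61448 rad → d = 6371·c ≈ 10285.86 km.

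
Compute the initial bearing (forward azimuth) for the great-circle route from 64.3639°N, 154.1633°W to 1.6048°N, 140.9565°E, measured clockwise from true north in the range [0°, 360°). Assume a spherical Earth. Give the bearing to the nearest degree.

Δλ = 140.9565 − -154.1633 = 295.1198°; wrapped into (−180°, 180°]: -64.8802°.
θ = atan2( sin Δλ · cos φ₂ , cos φ₁ · sin φ₂ − sin φ₁ · cos φ₂ · cos Δλ )
  = atan2(-0.90507, -0.37046) = -112.260° → normalised to [0°, 360°): 247.740°.

248°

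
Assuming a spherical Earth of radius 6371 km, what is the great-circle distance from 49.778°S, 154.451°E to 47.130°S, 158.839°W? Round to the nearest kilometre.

Δλ = -158.839 − 154.451 = -313.290°; wrapped into (−180°, 180°]: 46.710°.
Δφ = -47.130 − -49.778 = 2.648°.
a = sin²(Δφ/2) + cos φ₁ · cos φ₂ · sin²(Δλ/2) = 0.069576.
c = 2·atan2(√a, √(1−a)) = 0.53386 rad → d = 6371·c ≈ 3401.24 km.

3401 km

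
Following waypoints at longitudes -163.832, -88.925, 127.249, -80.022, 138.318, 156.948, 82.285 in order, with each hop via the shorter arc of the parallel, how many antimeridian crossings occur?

3

Leg 1: -163.832° → -88.925°, shortest Δλ = 74.907° (east) — does not cross 180°.
Leg 2: -88.925° → +127.249°, shortest Δλ = -143.826° (west) — crosses 180°.
Leg 3: +127.249° → -80.022°, shortest Δλ = 152.729° (east) — crosses 180°.
Leg 4: -80.022° → +138.318°, shortest Δλ = -141.66° (west) — crosses 180°.
Leg 5: +138.318° → +156.948°, shortest Δλ = 18.63° (east) — does not cross 180°.
Leg 6: +156.948° → +82.285°, shortest Δλ = -74.663° (west) — does not cross 180°.
Total crossings: 3.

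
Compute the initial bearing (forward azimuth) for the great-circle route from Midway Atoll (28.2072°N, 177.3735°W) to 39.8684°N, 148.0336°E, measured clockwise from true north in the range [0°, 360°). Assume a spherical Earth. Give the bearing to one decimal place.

301.4°

Δλ = 148.0336 − -177.3735 = 325.4071°; wrapped into (−180°, 180°]: -34.5929°.
θ = atan2( sin Δλ · cos φ₂ , cos φ₁ · sin φ₂ − sin φ₁ · cos φ₂ · cos Δλ )
  = atan2(-0.43575, 0.26626) = -58.574° → normalised to [0°, 360°): 301.426°.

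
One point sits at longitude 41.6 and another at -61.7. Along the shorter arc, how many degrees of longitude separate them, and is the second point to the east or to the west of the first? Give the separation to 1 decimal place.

Raw difference: -61.7 − 41.6 = -103.3°.
Normalise into (−180°, 180°]: -103.3° stays -103.3°.
Negative ⇒ the second point lies to the west; separation 103.3°.

103.3° west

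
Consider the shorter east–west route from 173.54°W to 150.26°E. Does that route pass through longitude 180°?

Yes

Naïve |150.26 − -173.54| = 323.8° > 180°, so the shorter arc goes the other way round — across 180°.
Signed shortest Δλ = ((150.26 − -173.54 + 180) mod 360) − 180 = -36.2°.
Going west by 36.2° from -173.54° passes through 180° before reaching +150.26°.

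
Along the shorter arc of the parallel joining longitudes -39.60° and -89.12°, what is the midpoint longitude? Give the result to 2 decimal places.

Signed shortest Δλ from -39.60° to -89.12° is -49.52°.
Midpoint longitude = -39.60° + (-49.52°)/2 = -39.60° − 24.76° = -64.36°.

-64.36°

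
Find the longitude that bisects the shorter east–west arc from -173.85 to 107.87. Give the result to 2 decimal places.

Signed shortest Δλ from -173.85° to +107.87° is -78.28°.
Midpoint longitude = -173.85° + (-78.28°)/2 = -173.85° − 39.14° = -212.99°.
Normalise into (−180°, 180°]: +147.01°.
(The naïve average (-173.85 + +107.87)/2 = -32.99° is on the wrong side of the globe.)

+147.01°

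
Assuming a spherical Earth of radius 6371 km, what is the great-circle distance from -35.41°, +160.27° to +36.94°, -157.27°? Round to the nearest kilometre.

9162 km

Δλ = -157.27 − 160.27 = -317.54°; wrapped into (−180°, 180°]: 42.46°.
Δφ = 36.94 − -35.41 = 72.35°.
a = sin²(Δφ/2) + cos φ₁ · cos φ₂ · sin²(Δλ/2) = 0.433817.
c = 2·atan2(√a, √(1−a)) = 1.43804 rad → d = 6371·c ≈ 9161.76 km.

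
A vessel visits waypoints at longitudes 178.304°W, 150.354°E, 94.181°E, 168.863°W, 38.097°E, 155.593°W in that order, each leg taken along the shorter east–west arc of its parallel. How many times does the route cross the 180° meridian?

4

Leg 1: -178.304° → +150.354°, shortest Δλ = -31.342° (west) — crosses 180°.
Leg 2: +150.354° → +94.181°, shortest Δλ = -56.173° (west) — does not cross 180°.
Leg 3: +94.181° → -168.863°, shortest Δλ = 96.956° (east) — crosses 180°.
Leg 4: -168.863° → +38.097°, shortest Δλ = -153.04° (west) — crosses 180°.
Leg 5: +38.097° → -155.593°, shortest Δλ = 166.31° (east) — crosses 180°.
Total crossings: 4.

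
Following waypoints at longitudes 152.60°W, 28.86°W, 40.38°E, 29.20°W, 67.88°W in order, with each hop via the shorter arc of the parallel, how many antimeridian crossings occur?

0

Leg 1: -152.60° → -28.86°, shortest Δλ = 123.74° (east) — does not cross 180°.
Leg 2: -28.86° → +40.38°, shortest Δλ = 69.24° (east) — does not cross 180°.
Leg 3: +40.38° → -29.20°, shortest Δλ = -69.58° (west) — does not cross 180°.
Leg 4: -29.20° → -67.88°, shortest Δλ = -38.68° (west) — does not cross 180°.
Total crossings: 0.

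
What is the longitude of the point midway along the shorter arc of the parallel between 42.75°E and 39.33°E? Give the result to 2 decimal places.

41.04°E

Signed shortest Δλ from +42.75° to +39.33° is -3.42°.
Midpoint longitude = +42.75° + (-3.42°)/2 = +42.75° − 1.71° = +41.04°.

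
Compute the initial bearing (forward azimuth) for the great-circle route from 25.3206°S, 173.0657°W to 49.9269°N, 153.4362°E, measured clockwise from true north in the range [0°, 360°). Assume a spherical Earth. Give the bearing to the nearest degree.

Δλ = 153.4362 − -173.0657 = 326.5019°; wrapped into (−180°, 180°]: -33.4981°.
θ = atan2( sin Δλ · cos φ₂ , cos φ₁ · sin φ₂ − sin φ₁ · cos φ₂ · cos Δλ )
  = atan2(-0.35530, 0.92130) = -21.089° → normalised to [0°, 360°): 338.911°.

339°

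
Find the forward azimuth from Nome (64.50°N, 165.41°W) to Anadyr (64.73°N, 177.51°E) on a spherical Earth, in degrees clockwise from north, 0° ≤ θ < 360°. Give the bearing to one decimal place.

Δλ = 177.51 − -165.41 = 342.92°; wrapped into (−180°, 180°]: -17.08°.
θ = atan2( sin Δλ · cos φ₂ , cos φ₁ · sin φ₂ − sin φ₁ · cos φ₂ · cos Δλ )
  = atan2(-0.12538, 0.02101) = -80.488° → normalised to [0°, 360°): 279.512°.

279.5°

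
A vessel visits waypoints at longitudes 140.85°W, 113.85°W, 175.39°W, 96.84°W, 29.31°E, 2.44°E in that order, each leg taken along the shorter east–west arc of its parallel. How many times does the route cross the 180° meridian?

0

Leg 1: -140.85° → -113.85°, shortest Δλ = 27.0° (east) — does not cross 180°.
Leg 2: -113.85° → -175.39°, shortest Δλ = -61.54° (west) — does not cross 180°.
Leg 3: -175.39° → -96.84°, shortest Δλ = 78.55° (east) — does not cross 180°.
Leg 4: -96.84° → +29.31°, shortest Δλ = 126.15° (east) — does not cross 180°.
Leg 5: +29.31° → +2.44°, shortest Δλ = -26.87° (west) — does not cross 180°.
Total crossings: 0.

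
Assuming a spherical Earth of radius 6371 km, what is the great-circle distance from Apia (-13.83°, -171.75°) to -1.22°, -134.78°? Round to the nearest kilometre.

4300 km

Δλ = -134.78 − -171.75 = 36.97°.
Δφ = -1.22 − -13.83 = 12.61°.
a = sin²(Δφ/2) + cos φ₁ · cos φ₂ · sin²(Δλ/2) = 0.109649.
c = 2·atan2(√a, √(1−a)) = 0.67501 rad → d = 6371·c ≈ 4300.48 km.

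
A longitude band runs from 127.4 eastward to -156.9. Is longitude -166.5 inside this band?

Yes

Band width going east from +127.4° to -156.9°: ((-156.9 − 127.4) mod 360) = 75.7°.
Offset of -166.5° east of the west edge: ((-166.5 − 127.4) mod 360) = 66.1°.
66.1° ≤ 75.7° ⇒ inside.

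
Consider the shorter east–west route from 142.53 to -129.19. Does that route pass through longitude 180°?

Naïve |-129.19 − 142.53| = 271.72° > 180°, so the shorter arc goes the other way round — across 180°.
Signed shortest Δλ = ((-129.19 − 142.53 + 180) mod 360) − 180 = 88.28°.
Going east by 88.28° from +142.53° passes through 180° before reaching -129.19°.

Yes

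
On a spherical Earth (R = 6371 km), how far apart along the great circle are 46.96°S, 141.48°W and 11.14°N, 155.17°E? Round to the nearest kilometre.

Δλ = 155.17 − -141.48 = 296.65°; wrapped into (−180°, 180°]: -63.35°.
Δφ = 11.14 − -46.96 = 58.10°.
a = sin²(Δφ/2) + cos φ₁ · cos φ₂ · sin²(Δλ/2) = 0.420423.
c = 2·atan2(√a, √(1−a)) = 1.41096 rad → d = 6371·c ≈ 8989.25 km.

8989 km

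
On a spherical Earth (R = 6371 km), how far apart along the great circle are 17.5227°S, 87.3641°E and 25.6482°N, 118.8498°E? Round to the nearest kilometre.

Δλ = 118.8498 − 87.3641 = 31.4857°.
Δφ = 25.6482 − -17.5227 = 43.1709°.
a = sin²(Δφ/2) + cos φ₁ · cos φ₂ · sin²(Δλ/2) = 0.198624.
c = 2·atan2(√a, √(1−a)) = 0.92385 rad → d = 6371·c ≈ 5885.85 km.

5886 km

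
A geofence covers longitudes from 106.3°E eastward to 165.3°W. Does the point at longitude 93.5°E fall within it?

Band width going east from +106.3° to -165.3°: ((-165.3 − 106.3) mod 360) = 88.4°.
Offset of +93.5° east of the west edge: ((93.5 − 106.3) mod 360) = 347.2°.
347.2° > 88.4° ⇒ outside.

No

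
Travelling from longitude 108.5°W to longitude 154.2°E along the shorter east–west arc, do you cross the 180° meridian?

Naïve |154.2 − -108.5| = 262.7° > 180°, so the shorter arc goes the other way round — across 180°.
Signed shortest Δλ = ((154.2 − -108.5 + 180) mod 360) − 180 = -97.3°.
Going west by 97.3° from -108.5° passes through 180° before reaching +154.2°.

Yes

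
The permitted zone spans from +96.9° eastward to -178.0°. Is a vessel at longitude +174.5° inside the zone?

Band width going east from +96.9° to -178.0°: ((-178.0 − 96.9) mod 360) = 85.1°.
Offset of +174.5° east of the west edge: ((174.5 − 96.9) mod 360) = 77.6°.
77.6° ≤ 85.1° ⇒ inside.

Yes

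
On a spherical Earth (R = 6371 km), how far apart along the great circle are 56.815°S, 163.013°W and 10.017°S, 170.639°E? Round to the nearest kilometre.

5677 km

Δλ = 170.639 − -163.013 = 333.652°; wrapped into (−180°, 180°]: -26.348°.
Δφ = -10.017 − -56.815 = 46.798°.
a = sin²(Δφ/2) + cos φ₁ · cos φ₂ · sin²(Δλ/2) = 0.185711.
c = 2·atan2(√a, √(1−a)) = 0.89107 rad → d = 6371·c ≈ 5677.02 km.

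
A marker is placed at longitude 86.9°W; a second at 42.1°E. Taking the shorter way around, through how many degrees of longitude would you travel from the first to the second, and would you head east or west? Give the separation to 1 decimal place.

Raw difference: 42.1 − -86.9 = 129.0°.
Normalise into (−180°, 180°]: 129.0° stays 129.0°.
Positive ⇒ the second point lies to the east; separation 129.0°.

129.0° east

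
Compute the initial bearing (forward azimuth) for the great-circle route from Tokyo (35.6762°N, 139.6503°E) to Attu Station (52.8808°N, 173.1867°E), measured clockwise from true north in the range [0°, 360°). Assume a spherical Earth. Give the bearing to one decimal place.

Δλ = 173.1867 − 139.6503 = 33.5364°.
θ = atan2( sin Δλ · cos φ₂ , cos φ₁ · sin φ₂ − sin φ₁ · cos φ₂ · cos Δλ )
  = atan2(0.33340, 0.35437) = 43.253° → normalised to [0°, 360°): 43.253°.

43.3°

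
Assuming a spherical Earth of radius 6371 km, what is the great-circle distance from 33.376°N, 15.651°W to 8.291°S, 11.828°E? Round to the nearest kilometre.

5468 km

Δλ = 11.828 − -15.651 = 27.479°.
Δφ = -8.291 − 33.376 = -41.667°.
a = sin²(Δφ/2) + cos φ₁ · cos φ₂ · sin²(Δλ/2) = 0.173104.
c = 2·atan2(√a, √(1−a)) = 0.85821 rad → d = 6371·c ≈ 5467.66 km.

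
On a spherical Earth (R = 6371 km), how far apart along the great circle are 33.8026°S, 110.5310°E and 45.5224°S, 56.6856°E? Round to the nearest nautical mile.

2536 nmi

Δλ = 56.6856 − 110.5310 = -53.8454°.
Δφ = -45.5224 − -33.8026 = -11.7198°.
a = sin²(Δφ/2) + cos φ₁ · cos φ₂ · sin²(Δλ/2) = 0.129784.
c = 2·atan2(√a, √(1−a)) = 0.73708 rad → d = 6371·c ≈ 4695.95 km ≈ 2535.61 nmi.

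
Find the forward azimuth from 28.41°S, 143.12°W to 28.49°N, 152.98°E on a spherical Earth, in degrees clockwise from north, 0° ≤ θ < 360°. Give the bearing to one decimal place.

307.4°

Δλ = 152.98 − -143.12 = 296.10°; wrapped into (−180°, 180°]: -63.90°.
θ = atan2( sin Δλ · cos φ₂ , cos φ₁ · sin φ₂ − sin φ₁ · cos φ₂ · cos Δλ )
  = atan2(-0.78928, 0.60352) = -52.597° → normalised to [0°, 360°): 307.403°.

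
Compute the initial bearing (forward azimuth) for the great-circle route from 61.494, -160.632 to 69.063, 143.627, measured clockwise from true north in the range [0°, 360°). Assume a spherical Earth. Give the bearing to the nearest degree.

Δλ = 143.627 − -160.632 = 304.259°; wrapped into (−180°, 180°]: -55.741°.
θ = atan2( sin Δλ · cos φ₂ , cos φ₁ · sin φ₂ − sin φ₁ · cos φ₂ · cos Δλ )
  = atan2(-0.29534, 0.26897) = -47.676° → normalised to [0°, 360°): 312.324°.

312°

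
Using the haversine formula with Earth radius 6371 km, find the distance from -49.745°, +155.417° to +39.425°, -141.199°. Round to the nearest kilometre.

Δλ = -141.199 − 155.417 = -296.616°; wrapped into (−180°, 180°]: 63.384°.
Δφ = 39.425 − -49.745 = 89.170°.
a = sin²(Δφ/2) + cos φ₁ · cos φ₂ · sin²(Δλ/2) = 0.630521.
c = 2·atan2(√a, √(1−a)) = 1.83490 rad → d = 6371·c ≈ 11690.14 km.

11690 km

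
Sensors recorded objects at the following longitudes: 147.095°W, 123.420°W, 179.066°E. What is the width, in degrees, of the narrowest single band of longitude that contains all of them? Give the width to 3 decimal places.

57.514°

Sort the longitudes: -147.095°, -123.420°, +179.066°.
Eastward gaps between consecutive values (wrapping around): 23.675°, 302.486°, 33.839°.
Largest gap = 302.486° ⇒ minimal covering band is its complement: 360° − 302.486° = 57.514°.
Band runs from +179.066° eastward to -123.420°, crossing the antimeridian.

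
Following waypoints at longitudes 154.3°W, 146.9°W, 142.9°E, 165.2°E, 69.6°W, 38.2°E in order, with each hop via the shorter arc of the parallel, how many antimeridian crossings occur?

2

Leg 1: -154.3° → -146.9°, shortest Δλ = 7.4° (east) — does not cross 180°.
Leg 2: -146.9° → +142.9°, shortest Δλ = -70.2° (west) — crosses 180°.
Leg 3: +142.9° → +165.2°, shortest Δλ = 22.3° (east) — does not cross 180°.
Leg 4: +165.2° → -69.6°, shortest Δλ = 125.2° (east) — crosses 180°.
Leg 5: -69.6° → +38.2°, shortest Δλ = 107.8° (east) — does not cross 180°.
Total crossings: 2.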